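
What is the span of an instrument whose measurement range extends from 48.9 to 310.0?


Span = upper range - lower range.
Span = 310.0 - (48.9)
Span = 261.1

261.1


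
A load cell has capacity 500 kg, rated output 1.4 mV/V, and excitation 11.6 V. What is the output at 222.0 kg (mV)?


Vout = rated_output * Vex * (load / capacity).
Vout = 1.4 * 11.6 * (222.0 / 500)
Vout = 1.4 * 11.6 * 0.444
Vout = 7.211 mV

7.211 mV


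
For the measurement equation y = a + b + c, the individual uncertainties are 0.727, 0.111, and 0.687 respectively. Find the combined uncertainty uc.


For a sum of independent quantities, uc = sqrt(u1^2 + u2^2 + u3^2).
uc = sqrt(0.727^2 + 0.111^2 + 0.687^2)
uc = sqrt(0.528529 + 0.012321 + 0.471969)
uc = 1.0064

1.0064


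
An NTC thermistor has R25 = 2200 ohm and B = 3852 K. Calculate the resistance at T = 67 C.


NTC thermistor equation: Rt = R25 * exp(B * (1/T - 1/T25)).
T in Kelvin: 340.15 K, T25 = 298.15 K
1/T - 1/T25 = 1/340.15 - 1/298.15 = -0.00041414
B * (1/T - 1/T25) = 3852 * -0.00041414 = -1.5953
Rt = 2200 * exp(-1.5953) = 446.3 ohm

446.3 ohm


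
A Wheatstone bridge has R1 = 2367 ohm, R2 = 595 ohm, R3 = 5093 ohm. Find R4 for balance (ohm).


At balance: R1*R4 = R2*R3, so R4 = R2*R3/R1.
R4 = 595 * 5093 / 2367
R4 = 3030335 / 2367
R4 = 1280.24 ohm

1280.24 ohm


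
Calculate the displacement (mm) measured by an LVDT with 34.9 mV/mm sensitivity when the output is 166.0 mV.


Displacement = Vout / sensitivity.
d = 166.0 / 34.9
d = 4.756 mm

4.756 mm


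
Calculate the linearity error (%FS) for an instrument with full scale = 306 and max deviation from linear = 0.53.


Linearity error = (max deviation / full scale) * 100%.
Linearity = (0.53 / 306) * 100
Linearity = 0.173 %FS

0.173 %FS


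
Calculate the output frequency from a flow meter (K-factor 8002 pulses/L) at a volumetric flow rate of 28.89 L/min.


Frequency = K * Q / 60 (converting L/min to L/s).
f = 8002 * 28.89 / 60
f = 231177.78 / 60
f = 3852.96 Hz

3852.96 Hz


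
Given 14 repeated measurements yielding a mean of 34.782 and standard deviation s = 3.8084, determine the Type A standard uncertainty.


The standard uncertainty for Type A evaluation is u = s / sqrt(n).
u = 3.8084 / sqrt(14)
u = 3.8084 / 3.7417
u = 1.0178

1.0178


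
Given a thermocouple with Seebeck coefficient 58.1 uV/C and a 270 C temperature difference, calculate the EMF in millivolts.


The thermocouple output V = sensitivity * dT.
V = 58.1 uV/C * 270 C
V = 15687.0 uV
V = 15.687 mV

15.687 mV


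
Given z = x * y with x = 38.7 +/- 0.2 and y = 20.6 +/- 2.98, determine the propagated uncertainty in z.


For a product z = x*y, the relative uncertainty is:
uz/z = sqrt((ux/x)^2 + (uy/y)^2)
Relative uncertainties: ux/x = 0.2/38.7 = 0.005168
uy/y = 2.98/20.6 = 0.14466
z = 38.7 * 20.6 = 797.2
uz = 797.2 * sqrt(0.005168^2 + 0.14466^2) = 115.4

115.4


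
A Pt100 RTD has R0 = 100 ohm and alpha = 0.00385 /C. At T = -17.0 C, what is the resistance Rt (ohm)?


The RTD equation: Rt = R0 * (1 + alpha * T).
Rt = 100 * (1 + 0.00385 * -17.0)
Rt = 100 * (1 + -0.06545)
Rt = 100 * 0.93455
Rt = 93.455 ohm

93.455 ohm


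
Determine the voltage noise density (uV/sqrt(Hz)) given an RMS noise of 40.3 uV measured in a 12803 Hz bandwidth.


Noise spectral density = Vrms / sqrt(BW).
NSD = 40.3 / sqrt(12803)
NSD = 40.3 / 113.1503
NSD = 0.3562 uV/sqrt(Hz)

0.3562 uV/sqrt(Hz)


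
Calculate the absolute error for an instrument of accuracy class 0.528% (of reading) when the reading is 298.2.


Absolute error = (accuracy% / 100) * reading.
Error = (0.528 / 100) * 298.2
Error = 0.00528 * 298.2
Error = 1.5745

1.5745


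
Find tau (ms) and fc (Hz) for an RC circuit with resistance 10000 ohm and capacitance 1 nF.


Time constant: tau = R * C.
tau = 10000 * 1.00e-09 = 1e-05 s
tau = 0.01 ms
Cutoff frequency: fc = 1 / (2*pi*R*C).
fc = 1 / (2*pi*1e-05) = 15915.49 Hz

tau = 0.01 ms, fc = 15915.49 Hz


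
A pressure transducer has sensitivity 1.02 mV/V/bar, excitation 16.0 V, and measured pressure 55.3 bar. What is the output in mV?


Output = sensitivity * Vex * P.
Vout = 1.02 * 16.0 * 55.3
Vout = 16.32 * 55.3
Vout = 902.5 mV

902.5 mV


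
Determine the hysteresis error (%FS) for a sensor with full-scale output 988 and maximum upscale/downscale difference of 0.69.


Hysteresis = (max difference / full scale) * 100%.
H = (0.69 / 988) * 100
H = 0.07 %FS

0.07 %FS


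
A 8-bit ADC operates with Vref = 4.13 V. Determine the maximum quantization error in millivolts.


The maximum quantization error is +/- LSB/2.
LSB = Vref / 2^n = 4.13 / 256 = 0.01613281 V
Max error = LSB / 2 = 0.01613281 / 2 = 0.00806641 V
Max error = 8.0664 mV

8.0664 mV


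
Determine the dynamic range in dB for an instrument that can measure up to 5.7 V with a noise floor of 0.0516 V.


Dynamic range = 20 * log10(Vmax / Vnoise).
DR = 20 * log10(5.7 / 0.0516)
DR = 20 * log10(110.47)
DR = 40.86 dB

40.86 dB


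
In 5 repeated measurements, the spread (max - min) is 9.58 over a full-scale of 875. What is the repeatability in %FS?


Repeatability = (spread / full scale) * 100%.
R = (9.58 / 875) * 100
R = 1.095 %FS

1.095 %FS


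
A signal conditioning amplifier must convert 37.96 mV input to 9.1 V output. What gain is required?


Gain = Vout / Vin (converting to same units).
G = 9.1 V / 37.96 mV
G = 9100.0 mV / 37.96 mV
G = 239.73

239.73


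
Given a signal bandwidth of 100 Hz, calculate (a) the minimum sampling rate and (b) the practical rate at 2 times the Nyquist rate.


By Nyquist theorem, fs_min = 2 * fmax.
fs_min = 2 * 100 = 200 Hz
Practical rate = 2 * fs_min = 2 * 200 = 400 Hz

fs_min = 200 Hz, fs_practical = 400 Hz


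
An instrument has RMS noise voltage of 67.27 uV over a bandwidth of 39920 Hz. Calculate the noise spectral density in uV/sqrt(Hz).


Noise spectral density = Vrms / sqrt(BW).
NSD = 67.27 / sqrt(39920)
NSD = 67.27 / 199.7999
NSD = 0.3367 uV/sqrt(Hz)

0.3367 uV/sqrt(Hz)


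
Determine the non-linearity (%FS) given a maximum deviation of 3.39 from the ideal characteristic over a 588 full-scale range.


Linearity error = (max deviation / full scale) * 100%.
Linearity = (3.39 / 588) * 100
Linearity = 0.577 %FS

0.577 %FS


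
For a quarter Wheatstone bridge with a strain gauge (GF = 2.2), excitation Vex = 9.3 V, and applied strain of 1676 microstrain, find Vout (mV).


Quarter bridge output: Vout = (GF * epsilon * Vex) / 4.
Vout = (2.2 * 1676e-6 * 9.3) / 4
Vout = 0.03429096 / 4 V
Vout = 0.00857274 V = 8.5727 mV

8.5727 mV


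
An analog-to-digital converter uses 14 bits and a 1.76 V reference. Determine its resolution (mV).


The resolution (LSB) of an ADC is Vref / 2^n.
LSB = 1.76 / 2^14
LSB = 1.76 / 16384
LSB = 0.00010742 V = 0.10742188 mV

0.10742188 mV


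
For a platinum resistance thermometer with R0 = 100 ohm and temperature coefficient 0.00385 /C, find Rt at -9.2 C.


The RTD equation: Rt = R0 * (1 + alpha * T).
Rt = 100 * (1 + 0.00385 * -9.2)
Rt = 100 * (1 + -0.03542)
Rt = 100 * 0.96458
Rt = 96.458 ohm

96.458 ohm


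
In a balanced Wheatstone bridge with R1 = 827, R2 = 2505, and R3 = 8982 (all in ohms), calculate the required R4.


At balance: R1*R4 = R2*R3, so R4 = R2*R3/R1.
R4 = 2505 * 8982 / 827
R4 = 22499910 / 827
R4 = 27206.66 ohm

27206.66 ohm


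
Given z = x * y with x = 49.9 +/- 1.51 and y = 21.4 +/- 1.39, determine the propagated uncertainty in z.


For a product z = x*y, the relative uncertainty is:
uz/z = sqrt((ux/x)^2 + (uy/y)^2)
Relative uncertainties: ux/x = 1.51/49.9 = 0.030261
uy/y = 1.39/21.4 = 0.064953
z = 49.9 * 21.4 = 1067.9
uz = 1067.9 * sqrt(0.030261^2 + 0.064953^2) = 76.519

76.519


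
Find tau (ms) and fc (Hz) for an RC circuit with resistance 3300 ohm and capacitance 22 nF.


Time constant: tau = R * C.
tau = 3300 * 2.20e-08 = 7.26e-05 s
tau = 0.0726 ms
Cutoff frequency: fc = 1 / (2*pi*R*C).
fc = 1 / (2*pi*7.26e-05) = 2192.22 Hz

tau = 0.0726 ms, fc = 2192.22 Hz


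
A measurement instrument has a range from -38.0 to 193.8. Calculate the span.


Span = upper range - lower range.
Span = 193.8 - (-38.0)
Span = 231.8

231.8


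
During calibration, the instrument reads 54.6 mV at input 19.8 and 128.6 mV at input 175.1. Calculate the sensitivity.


Sensitivity = (y2 - y1) / (x2 - x1).
S = (128.6 - 54.6) / (175.1 - 19.8)
S = 74.0 / 155.3
S = 0.4765 mV/unit

0.4765 mV/unit


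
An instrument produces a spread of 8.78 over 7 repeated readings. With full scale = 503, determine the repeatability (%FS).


Repeatability = (spread / full scale) * 100%.
R = (8.78 / 503) * 100
R = 1.746 %FS

1.746 %FS


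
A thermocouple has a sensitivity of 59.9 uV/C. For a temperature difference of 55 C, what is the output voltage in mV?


The thermocouple output V = sensitivity * dT.
V = 59.9 uV/C * 55 C
V = 3294.5 uV
V = 3.295 mV

3.295 mV


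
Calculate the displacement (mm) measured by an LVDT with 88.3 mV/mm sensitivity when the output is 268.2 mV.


Displacement = Vout / sensitivity.
d = 268.2 / 88.3
d = 3.037 mm

3.037 mm


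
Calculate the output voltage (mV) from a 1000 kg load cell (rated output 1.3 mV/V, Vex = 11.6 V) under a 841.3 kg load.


Vout = rated_output * Vex * (load / capacity).
Vout = 1.3 * 11.6 * (841.3 / 1000)
Vout = 1.3 * 11.6 * 0.8413
Vout = 12.687 mV

12.687 mV


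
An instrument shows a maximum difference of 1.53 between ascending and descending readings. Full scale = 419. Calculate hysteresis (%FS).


Hysteresis = (max difference / full scale) * 100%.
H = (1.53 / 419) * 100
H = 0.365 %FS

0.365 %FS


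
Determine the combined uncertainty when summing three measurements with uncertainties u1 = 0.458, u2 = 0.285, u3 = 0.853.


For a sum of independent quantities, uc = sqrt(u1^2 + u2^2 + u3^2).
uc = sqrt(0.458^2 + 0.285^2 + 0.853^2)
uc = sqrt(0.209764 + 0.081225 + 0.727609)
uc = 1.0093

1.0093


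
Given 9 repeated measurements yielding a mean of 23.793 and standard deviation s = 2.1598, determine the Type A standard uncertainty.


The standard uncertainty for Type A evaluation is u = s / sqrt(n).
u = 2.1598 / sqrt(9)
u = 2.1598 / 3.0
u = 0.7199

0.7199


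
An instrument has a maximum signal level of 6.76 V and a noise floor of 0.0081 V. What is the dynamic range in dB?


Dynamic range = 20 * log10(Vmax / Vnoise).
DR = 20 * log10(6.76 / 0.0081)
DR = 20 * log10(834.57)
DR = 58.43 dB

58.43 dB


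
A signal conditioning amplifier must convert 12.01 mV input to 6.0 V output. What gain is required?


Gain = Vout / Vin (converting to same units).
G = 6.0 V / 12.01 mV
G = 6000.0 mV / 12.01 mV
G = 499.58

499.58


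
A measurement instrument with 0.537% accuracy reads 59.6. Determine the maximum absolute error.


Absolute error = (accuracy% / 100) * reading.
Error = (0.537 / 100) * 59.6
Error = 0.00537 * 59.6
Error = 0.3201

0.3201


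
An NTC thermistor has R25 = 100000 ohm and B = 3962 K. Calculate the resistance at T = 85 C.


NTC thermistor equation: Rt = R25 * exp(B * (1/T - 1/T25)).
T in Kelvin: 358.15 K, T25 = 298.15 K
1/T - 1/T25 = 1/358.15 - 1/298.15 = -0.00056189
B * (1/T - 1/T25) = 3962 * -0.00056189 = -2.2262
Rt = 100000 * exp(-2.2262) = 10793.7 ohm

10793.7 ohm


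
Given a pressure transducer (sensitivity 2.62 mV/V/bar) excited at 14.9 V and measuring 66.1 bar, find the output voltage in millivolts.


Output = sensitivity * Vex * P.
Vout = 2.62 * 14.9 * 66.1
Vout = 39.038 * 66.1
Vout = 2580.41 mV

2580.41 mV


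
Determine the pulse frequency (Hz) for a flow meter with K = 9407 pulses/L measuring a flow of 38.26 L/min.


Frequency = K * Q / 60 (converting L/min to L/s).
f = 9407 * 38.26 / 60
f = 359911.82 / 60
f = 5998.53 Hz

5998.53 Hz


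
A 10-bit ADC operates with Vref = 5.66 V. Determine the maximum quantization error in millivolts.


The maximum quantization error is +/- LSB/2.
LSB = Vref / 2^n = 5.66 / 1024 = 0.00552734 V
Max error = LSB / 2 = 0.00552734 / 2 = 0.00276367 V
Max error = 2.7637 mV

2.7637 mV


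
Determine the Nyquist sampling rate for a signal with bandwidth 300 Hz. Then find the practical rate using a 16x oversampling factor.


By Nyquist theorem, fs_min = 2 * fmax.
fs_min = 2 * 300 = 600 Hz
Practical rate = 16 * fs_min = 16 * 600 = 9600 Hz

fs_min = 600 Hz, fs_practical = 9600 Hz


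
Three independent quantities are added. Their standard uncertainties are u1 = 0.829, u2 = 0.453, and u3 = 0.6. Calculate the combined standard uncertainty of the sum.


For a sum of independent quantities, uc = sqrt(u1^2 + u2^2 + u3^2).
uc = sqrt(0.829^2 + 0.453^2 + 0.6^2)
uc = sqrt(0.687241 + 0.205209 + 0.36)
uc = 1.1191

1.1191


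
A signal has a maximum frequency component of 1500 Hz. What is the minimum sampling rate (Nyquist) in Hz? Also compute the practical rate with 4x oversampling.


By Nyquist theorem, fs_min = 2 * fmax.
fs_min = 2 * 1500 = 3000 Hz
Practical rate = 4 * fs_min = 4 * 3000 = 12000 Hz

fs_min = 3000 Hz, fs_practical = 12000 Hz


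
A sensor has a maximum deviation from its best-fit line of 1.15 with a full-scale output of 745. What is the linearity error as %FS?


Linearity error = (max deviation / full scale) * 100%.
Linearity = (1.15 / 745) * 100
Linearity = 0.154 %FS

0.154 %FS


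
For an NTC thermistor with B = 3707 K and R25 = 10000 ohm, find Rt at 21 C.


NTC thermistor equation: Rt = R25 * exp(B * (1/T - 1/T25)).
T in Kelvin: 294.15 K, T25 = 298.15 K
1/T - 1/T25 = 1/294.15 - 1/298.15 = 4.561e-05
B * (1/T - 1/T25) = 3707 * 4.561e-05 = 0.1691
Rt = 10000 * exp(0.1691) = 11842.1 ohm

11842.1 ohm


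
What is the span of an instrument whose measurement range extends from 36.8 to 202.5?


Span = upper range - lower range.
Span = 202.5 - (36.8)
Span = 165.7

165.7


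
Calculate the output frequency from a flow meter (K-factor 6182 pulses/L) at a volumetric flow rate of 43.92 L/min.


Frequency = K * Q / 60 (converting L/min to L/s).
f = 6182 * 43.92 / 60
f = 271513.44 / 60
f = 4525.22 Hz

4525.22 Hz


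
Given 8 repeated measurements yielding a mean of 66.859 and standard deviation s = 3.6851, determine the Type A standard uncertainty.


The standard uncertainty for Type A evaluation is u = s / sqrt(n).
u = 3.6851 / sqrt(8)
u = 3.6851 / 2.8284
u = 1.3029

1.3029


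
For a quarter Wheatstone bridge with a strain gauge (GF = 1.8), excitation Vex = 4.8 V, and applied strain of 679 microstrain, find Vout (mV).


Quarter bridge output: Vout = (GF * epsilon * Vex) / 4.
Vout = (1.8 * 679e-6 * 4.8) / 4
Vout = 0.00586656 / 4 V
Vout = 0.00146664 V = 1.4666 mV

1.4666 mV


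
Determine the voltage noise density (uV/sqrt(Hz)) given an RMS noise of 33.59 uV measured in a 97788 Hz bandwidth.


Noise spectral density = Vrms / sqrt(BW).
NSD = 33.59 / sqrt(97788)
NSD = 33.59 / 312.7107
NSD = 0.1074 uV/sqrt(Hz)

0.1074 uV/sqrt(Hz)


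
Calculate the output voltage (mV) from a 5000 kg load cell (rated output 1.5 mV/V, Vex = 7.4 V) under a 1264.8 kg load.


Vout = rated_output * Vex * (load / capacity).
Vout = 1.5 * 7.4 * (1264.8 / 5000)
Vout = 1.5 * 7.4 * 0.25296
Vout = 2.808 mV

2.808 mV


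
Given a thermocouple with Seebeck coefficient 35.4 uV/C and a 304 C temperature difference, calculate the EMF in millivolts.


The thermocouple output V = sensitivity * dT.
V = 35.4 uV/C * 304 C
V = 10761.6 uV
V = 10.762 mV

10.762 mV


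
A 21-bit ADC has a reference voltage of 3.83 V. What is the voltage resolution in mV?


The resolution (LSB) of an ADC is Vref / 2^n.
LSB = 3.83 / 2^21
LSB = 3.83 / 2097152
LSB = 1.83e-06 V = 0.00182629 mV

0.00182629 mV


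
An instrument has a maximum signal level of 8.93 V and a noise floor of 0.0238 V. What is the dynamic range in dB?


Dynamic range = 20 * log10(Vmax / Vnoise).
DR = 20 * log10(8.93 / 0.0238)
DR = 20 * log10(375.21)
DR = 51.49 dB

51.49 dB


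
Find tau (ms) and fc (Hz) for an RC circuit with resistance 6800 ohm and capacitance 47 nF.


Time constant: tau = R * C.
tau = 6800 * 4.70e-08 = 0.0003196 s
tau = 0.3196 ms
Cutoff frequency: fc = 1 / (2*pi*R*C).
fc = 1 / (2*pi*0.0003196) = 497.98 Hz

tau = 0.3196 ms, fc = 497.98 Hz


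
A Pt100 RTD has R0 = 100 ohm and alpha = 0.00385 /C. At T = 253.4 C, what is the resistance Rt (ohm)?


The RTD equation: Rt = R0 * (1 + alpha * T).
Rt = 100 * (1 + 0.00385 * 253.4)
Rt = 100 * (1 + 0.97559)
Rt = 100 * 1.97559
Rt = 197.559 ohm

197.559 ohm


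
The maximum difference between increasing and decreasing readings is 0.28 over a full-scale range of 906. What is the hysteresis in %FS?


Hysteresis = (max difference / full scale) * 100%.
H = (0.28 / 906) * 100
H = 0.031 %FS

0.031 %FS


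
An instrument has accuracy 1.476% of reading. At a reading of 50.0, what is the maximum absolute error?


Absolute error = (accuracy% / 100) * reading.
Error = (1.476 / 100) * 50.0
Error = 0.01476 * 50.0
Error = 0.738

0.738


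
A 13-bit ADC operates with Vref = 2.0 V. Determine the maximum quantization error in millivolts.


The maximum quantization error is +/- LSB/2.
LSB = Vref / 2^n = 2.0 / 8192 = 0.00024414 V
Max error = LSB / 2 = 0.00024414 / 2 = 0.00012207 V
Max error = 0.1221 mV

0.1221 mV


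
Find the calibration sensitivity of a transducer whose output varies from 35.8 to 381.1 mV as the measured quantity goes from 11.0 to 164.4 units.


Sensitivity = (y2 - y1) / (x2 - x1).
S = (381.1 - 35.8) / (164.4 - 11.0)
S = 345.3 / 153.4
S = 2.251 mV/unit

2.251 mV/unit


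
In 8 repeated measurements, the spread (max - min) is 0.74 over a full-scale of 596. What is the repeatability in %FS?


Repeatability = (spread / full scale) * 100%.
R = (0.74 / 596) * 100
R = 0.124 %FS

0.124 %FS


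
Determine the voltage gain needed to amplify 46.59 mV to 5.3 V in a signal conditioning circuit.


Gain = Vout / Vin (converting to same units).
G = 5.3 V / 46.59 mV
G = 5300.0 mV / 46.59 mV
G = 113.76

113.76


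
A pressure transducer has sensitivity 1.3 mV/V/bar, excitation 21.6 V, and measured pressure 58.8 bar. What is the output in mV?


Output = sensitivity * Vex * P.
Vout = 1.3 * 21.6 * 58.8
Vout = 28.08 * 58.8
Vout = 1651.1 mV

1651.1 mV


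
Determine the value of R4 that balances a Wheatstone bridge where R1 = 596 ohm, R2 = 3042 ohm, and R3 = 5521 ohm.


At balance: R1*R4 = R2*R3, so R4 = R2*R3/R1.
R4 = 3042 * 5521 / 596
R4 = 16794882 / 596
R4 = 28179.33 ohm

28179.33 ohm


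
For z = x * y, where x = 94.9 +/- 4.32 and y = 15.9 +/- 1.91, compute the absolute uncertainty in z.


For a product z = x*y, the relative uncertainty is:
uz/z = sqrt((ux/x)^2 + (uy/y)^2)
Relative uncertainties: ux/x = 4.32/94.9 = 0.045522
uy/y = 1.91/15.9 = 0.120126
z = 94.9 * 15.9 = 1508.9
uz = 1508.9 * sqrt(0.045522^2 + 0.120126^2) = 193.837

193.837


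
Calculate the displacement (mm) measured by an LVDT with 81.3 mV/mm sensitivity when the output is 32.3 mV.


Displacement = Vout / sensitivity.
d = 32.3 / 81.3
d = 0.397 mm

0.397 mm


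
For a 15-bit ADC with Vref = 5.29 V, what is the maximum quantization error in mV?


The maximum quantization error is +/- LSB/2.
LSB = Vref / 2^n = 5.29 / 32768 = 0.00016144 V
Max error = LSB / 2 = 0.00016144 / 2 = 8.072e-05 V
Max error = 0.0807 mV

0.0807 mV


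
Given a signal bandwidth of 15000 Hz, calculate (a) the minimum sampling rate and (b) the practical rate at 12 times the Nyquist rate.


By Nyquist theorem, fs_min = 2 * fmax.
fs_min = 2 * 15000 = 30000 Hz
Practical rate = 12 * fs_min = 12 * 30000 = 360000 Hz

fs_min = 30000 Hz, fs_practical = 360000 Hz


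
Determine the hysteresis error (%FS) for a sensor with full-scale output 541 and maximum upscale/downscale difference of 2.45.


Hysteresis = (max difference / full scale) * 100%.
H = (2.45 / 541) * 100
H = 0.453 %FS

0.453 %FS


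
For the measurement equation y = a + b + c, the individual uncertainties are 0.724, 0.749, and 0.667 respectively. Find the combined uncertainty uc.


For a sum of independent quantities, uc = sqrt(u1^2 + u2^2 + u3^2).
uc = sqrt(0.724^2 + 0.749^2 + 0.667^2)
uc = sqrt(0.524176 + 0.561001 + 0.444889)
uc = 1.237

1.237


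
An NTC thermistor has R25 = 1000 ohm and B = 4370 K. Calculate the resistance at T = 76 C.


NTC thermistor equation: Rt = R25 * exp(B * (1/T - 1/T25)).
T in Kelvin: 349.15 K, T25 = 298.15 K
1/T - 1/T25 = 1/349.15 - 1/298.15 = -0.00048992
B * (1/T - 1/T25) = 4370 * -0.00048992 = -2.1409
Rt = 1000 * exp(-2.1409) = 117.5 ohm

117.5 ohm


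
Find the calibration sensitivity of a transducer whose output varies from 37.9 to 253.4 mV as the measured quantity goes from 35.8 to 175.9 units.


Sensitivity = (y2 - y1) / (x2 - x1).
S = (253.4 - 37.9) / (175.9 - 35.8)
S = 215.5 / 140.1
S = 1.5382 mV/unit

1.5382 mV/unit


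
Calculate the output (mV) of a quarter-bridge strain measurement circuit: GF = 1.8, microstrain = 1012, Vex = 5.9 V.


Quarter bridge output: Vout = (GF * epsilon * Vex) / 4.
Vout = (1.8 * 1012e-6 * 5.9) / 4
Vout = 0.01074744 / 4 V
Vout = 0.00268686 V = 2.6869 mV

2.6869 mV


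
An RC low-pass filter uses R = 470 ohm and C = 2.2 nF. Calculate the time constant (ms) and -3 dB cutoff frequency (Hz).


Time constant: tau = R * C.
tau = 470 * 2.20e-09 = 1.034e-06 s
tau = 0.001 ms
Cutoff frequency: fc = 1 / (2*pi*R*C).
fc = 1 / (2*pi*1.034e-06) = 153921.61 Hz

tau = 0.001 ms, fc = 153921.61 Hz


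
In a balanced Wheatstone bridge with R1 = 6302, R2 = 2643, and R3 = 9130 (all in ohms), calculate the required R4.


At balance: R1*R4 = R2*R3, so R4 = R2*R3/R1.
R4 = 2643 * 9130 / 6302
R4 = 24130590 / 6302
R4 = 3829.04 ohm

3829.04 ohm


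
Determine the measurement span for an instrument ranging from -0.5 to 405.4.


Span = upper range - lower range.
Span = 405.4 - (-0.5)
Span = 405.9

405.9


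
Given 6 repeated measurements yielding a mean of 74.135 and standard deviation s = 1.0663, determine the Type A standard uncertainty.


The standard uncertainty for Type A evaluation is u = s / sqrt(n).
u = 1.0663 / sqrt(6)
u = 1.0663 / 2.4495
u = 0.4353

0.4353


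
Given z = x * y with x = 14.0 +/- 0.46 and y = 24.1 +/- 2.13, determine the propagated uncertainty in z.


For a product z = x*y, the relative uncertainty is:
uz/z = sqrt((ux/x)^2 + (uy/y)^2)
Relative uncertainties: ux/x = 0.46/14.0 = 0.032857
uy/y = 2.13/24.1 = 0.088382
z = 14.0 * 24.1 = 337.4
uz = 337.4 * sqrt(0.032857^2 + 0.088382^2) = 31.814

31.814


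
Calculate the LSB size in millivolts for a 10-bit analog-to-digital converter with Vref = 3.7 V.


The resolution (LSB) of an ADC is Vref / 2^n.
LSB = 3.7 / 2^10
LSB = 3.7 / 1024
LSB = 0.00361328 V = 3.61328125 mV

3.61328125 mV


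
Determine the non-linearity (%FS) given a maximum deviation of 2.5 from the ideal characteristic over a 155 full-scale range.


Linearity error = (max deviation / full scale) * 100%.
Linearity = (2.5 / 155) * 100
Linearity = 1.613 %FS

1.613 %FS


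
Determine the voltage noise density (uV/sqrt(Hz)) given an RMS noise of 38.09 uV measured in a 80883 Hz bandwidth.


Noise spectral density = Vrms / sqrt(BW).
NSD = 38.09 / sqrt(80883)
NSD = 38.09 / 284.3994
NSD = 0.1339 uV/sqrt(Hz)

0.1339 uV/sqrt(Hz)


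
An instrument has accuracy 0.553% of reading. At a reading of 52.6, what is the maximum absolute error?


Absolute error = (accuracy% / 100) * reading.
Error = (0.553 / 100) * 52.6
Error = 0.00553 * 52.6
Error = 0.2909

0.2909


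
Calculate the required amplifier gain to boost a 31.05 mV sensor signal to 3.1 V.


Gain = Vout / Vin (converting to same units).
G = 3.1 V / 31.05 mV
G = 3100.0 mV / 31.05 mV
G = 99.84

99.84


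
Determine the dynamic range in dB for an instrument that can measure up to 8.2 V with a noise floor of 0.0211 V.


Dynamic range = 20 * log10(Vmax / Vnoise).
DR = 20 * log10(8.2 / 0.0211)
DR = 20 * log10(388.63)
DR = 51.79 dB

51.79 dB


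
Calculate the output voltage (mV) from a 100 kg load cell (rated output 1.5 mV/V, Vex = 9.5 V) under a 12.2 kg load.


Vout = rated_output * Vex * (load / capacity).
Vout = 1.5 * 9.5 * (12.2 / 100)
Vout = 1.5 * 9.5 * 0.122
Vout = 1.738 mV

1.738 mV


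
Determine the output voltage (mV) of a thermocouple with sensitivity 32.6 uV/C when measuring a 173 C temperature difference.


The thermocouple output V = sensitivity * dT.
V = 32.6 uV/C * 173 C
V = 5639.8 uV
V = 5.64 mV

5.64 mV


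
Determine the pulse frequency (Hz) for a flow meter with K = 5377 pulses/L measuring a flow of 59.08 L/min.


Frequency = K * Q / 60 (converting L/min to L/s).
f = 5377 * 59.08 / 60
f = 317673.16 / 60
f = 5294.55 Hz

5294.55 Hz


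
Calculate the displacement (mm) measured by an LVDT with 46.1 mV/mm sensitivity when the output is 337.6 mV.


Displacement = Vout / sensitivity.
d = 337.6 / 46.1
d = 7.323 mm

7.323 mm


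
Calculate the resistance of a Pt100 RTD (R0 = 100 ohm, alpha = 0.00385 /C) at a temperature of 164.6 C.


The RTD equation: Rt = R0 * (1 + alpha * T).
Rt = 100 * (1 + 0.00385 * 164.6)
Rt = 100 * (1 + 0.63371)
Rt = 100 * 1.63371
Rt = 163.371 ohm

163.371 ohm


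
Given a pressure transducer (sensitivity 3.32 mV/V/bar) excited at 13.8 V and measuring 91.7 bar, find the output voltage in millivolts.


Output = sensitivity * Vex * P.
Vout = 3.32 * 13.8 * 91.7
Vout = 45.816 * 91.7
Vout = 4201.33 mV

4201.33 mV


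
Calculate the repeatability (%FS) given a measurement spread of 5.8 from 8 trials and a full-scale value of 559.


Repeatability = (spread / full scale) * 100%.
R = (5.8 / 559) * 100
R = 1.038 %FS

1.038 %FS


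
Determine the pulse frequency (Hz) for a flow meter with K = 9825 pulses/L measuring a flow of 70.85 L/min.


Frequency = K * Q / 60 (converting L/min to L/s).
f = 9825 * 70.85 / 60
f = 696101.25 / 60
f = 11601.69 Hz

11601.69 Hz


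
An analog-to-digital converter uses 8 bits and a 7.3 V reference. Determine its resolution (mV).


The resolution (LSB) of an ADC is Vref / 2^n.
LSB = 7.3 / 2^8
LSB = 7.3 / 256
LSB = 0.02851562 V = 28.515625 mV

28.515625 mV


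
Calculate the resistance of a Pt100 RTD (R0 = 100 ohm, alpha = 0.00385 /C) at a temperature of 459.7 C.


The RTD equation: Rt = R0 * (1 + alpha * T).
Rt = 100 * (1 + 0.00385 * 459.7)
Rt = 100 * (1 + 1.769845)
Rt = 100 * 2.769845
Rt = 276.985 ohm

276.985 ohm


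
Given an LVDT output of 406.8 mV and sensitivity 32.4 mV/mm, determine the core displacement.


Displacement = Vout / sensitivity.
d = 406.8 / 32.4
d = 12.556 mm

12.556 mm


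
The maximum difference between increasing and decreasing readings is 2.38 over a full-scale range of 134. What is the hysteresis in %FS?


Hysteresis = (max difference / full scale) * 100%.
H = (2.38 / 134) * 100
H = 1.776 %FS

1.776 %FS


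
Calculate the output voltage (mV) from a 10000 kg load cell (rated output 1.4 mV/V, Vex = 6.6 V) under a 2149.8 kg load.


Vout = rated_output * Vex * (load / capacity).
Vout = 1.4 * 6.6 * (2149.8 / 10000)
Vout = 1.4 * 6.6 * 0.21498
Vout = 1.986 mV

1.986 mV


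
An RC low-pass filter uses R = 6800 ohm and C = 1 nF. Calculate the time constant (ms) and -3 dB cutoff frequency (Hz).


Time constant: tau = R * C.
tau = 6800 * 1.00e-09 = 6.8e-06 s
tau = 0.0068 ms
Cutoff frequency: fc = 1 / (2*pi*R*C).
fc = 1 / (2*pi*6.8e-06) = 23405.14 Hz

tau = 0.0068 ms, fc = 23405.14 Hz


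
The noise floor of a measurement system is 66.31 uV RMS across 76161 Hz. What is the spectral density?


Noise spectral density = Vrms / sqrt(BW).
NSD = 66.31 / sqrt(76161)
NSD = 66.31 / 275.9728
NSD = 0.2403 uV/sqrt(Hz)

0.2403 uV/sqrt(Hz)


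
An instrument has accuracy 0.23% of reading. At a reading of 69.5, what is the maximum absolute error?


Absolute error = (accuracy% / 100) * reading.
Error = (0.23 / 100) * 69.5
Error = 0.0023 * 69.5
Error = 0.1598

0.1598


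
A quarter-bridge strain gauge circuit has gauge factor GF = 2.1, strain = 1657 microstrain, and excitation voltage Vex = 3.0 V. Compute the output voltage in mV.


Quarter bridge output: Vout = (GF * epsilon * Vex) / 4.
Vout = (2.1 * 1657e-6 * 3.0) / 4
Vout = 0.0104391 / 4 V
Vout = 0.00260977 V = 2.6098 mV

2.6098 mV


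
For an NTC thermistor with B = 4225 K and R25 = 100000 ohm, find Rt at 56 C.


NTC thermistor equation: Rt = R25 * exp(B * (1/T - 1/T25)).
T in Kelvin: 329.15 K, T25 = 298.15 K
1/T - 1/T25 = 1/329.15 - 1/298.15 = -0.00031589
B * (1/T - 1/T25) = 4225 * -0.00031589 = -1.3346
Rt = 100000 * exp(-1.3346) = 26325.6 ohm

26325.6 ohm


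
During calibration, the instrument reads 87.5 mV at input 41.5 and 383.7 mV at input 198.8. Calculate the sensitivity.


Sensitivity = (y2 - y1) / (x2 - x1).
S = (383.7 - 87.5) / (198.8 - 41.5)
S = 296.2 / 157.3
S = 1.883 mV/unit

1.883 mV/unit


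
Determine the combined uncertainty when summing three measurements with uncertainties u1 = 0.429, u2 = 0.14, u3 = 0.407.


For a sum of independent quantities, uc = sqrt(u1^2 + u2^2 + u3^2).
uc = sqrt(0.429^2 + 0.14^2 + 0.407^2)
uc = sqrt(0.184041 + 0.0196 + 0.165649)
uc = 0.6077

0.6077


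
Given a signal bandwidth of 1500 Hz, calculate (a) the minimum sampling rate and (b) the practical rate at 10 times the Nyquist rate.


By Nyquist theorem, fs_min = 2 * fmax.
fs_min = 2 * 1500 = 3000 Hz
Practical rate = 10 * fs_min = 10 * 3000 = 30000 Hz

fs_min = 3000 Hz, fs_practical = 30000 Hz


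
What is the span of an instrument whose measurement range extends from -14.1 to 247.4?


Span = upper range - lower range.
Span = 247.4 - (-14.1)
Span = 261.5

261.5


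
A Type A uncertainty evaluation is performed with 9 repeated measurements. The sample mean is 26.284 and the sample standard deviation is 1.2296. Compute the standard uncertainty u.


The standard uncertainty for Type A evaluation is u = s / sqrt(n).
u = 1.2296 / sqrt(9)
u = 1.2296 / 3.0
u = 0.4099

0.4099


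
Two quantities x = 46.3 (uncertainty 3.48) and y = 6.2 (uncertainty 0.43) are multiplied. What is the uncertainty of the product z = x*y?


For a product z = x*y, the relative uncertainty is:
uz/z = sqrt((ux/x)^2 + (uy/y)^2)
Relative uncertainties: ux/x = 3.48/46.3 = 0.075162
uy/y = 0.43/6.2 = 0.069355
z = 46.3 * 6.2 = 287.1
uz = 287.1 * sqrt(0.075162^2 + 0.069355^2) = 29.358

29.358


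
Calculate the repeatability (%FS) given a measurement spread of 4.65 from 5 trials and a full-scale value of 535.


Repeatability = (spread / full scale) * 100%.
R = (4.65 / 535) * 100
R = 0.869 %FS

0.869 %FS


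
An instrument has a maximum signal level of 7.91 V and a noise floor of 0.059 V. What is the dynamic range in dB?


Dynamic range = 20 * log10(Vmax / Vnoise).
DR = 20 * log10(7.91 / 0.059)
DR = 20 * log10(134.07)
DR = 42.55 dB

42.55 dB


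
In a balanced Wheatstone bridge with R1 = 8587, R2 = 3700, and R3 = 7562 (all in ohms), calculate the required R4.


At balance: R1*R4 = R2*R3, so R4 = R2*R3/R1.
R4 = 3700 * 7562 / 8587
R4 = 27979400 / 8587
R4 = 3258.34 ohm

3258.34 ohm


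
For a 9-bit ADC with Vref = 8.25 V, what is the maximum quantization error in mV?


The maximum quantization error is +/- LSB/2.
LSB = Vref / 2^n = 8.25 / 512 = 0.01611328 V
Max error = LSB / 2 = 0.01611328 / 2 = 0.00805664 V
Max error = 8.0566 mV

8.0566 mV


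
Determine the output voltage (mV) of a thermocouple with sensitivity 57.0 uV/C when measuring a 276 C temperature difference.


The thermocouple output V = sensitivity * dT.
V = 57.0 uV/C * 276 C
V = 15732.0 uV
V = 15.732 mV

15.732 mV


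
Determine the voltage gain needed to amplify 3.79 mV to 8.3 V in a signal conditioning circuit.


Gain = Vout / Vin (converting to same units).
G = 8.3 V / 3.79 mV
G = 8300.0 mV / 3.79 mV
G = 2189.97

2189.97


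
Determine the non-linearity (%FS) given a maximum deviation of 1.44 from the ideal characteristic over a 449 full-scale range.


Linearity error = (max deviation / full scale) * 100%.
Linearity = (1.44 / 449) * 100
Linearity = 0.321 %FS

0.321 %FS


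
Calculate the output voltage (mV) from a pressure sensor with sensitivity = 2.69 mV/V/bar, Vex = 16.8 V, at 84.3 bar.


Output = sensitivity * Vex * P.
Vout = 2.69 * 16.8 * 84.3
Vout = 45.192 * 84.3
Vout = 3809.69 mV

3809.69 mV


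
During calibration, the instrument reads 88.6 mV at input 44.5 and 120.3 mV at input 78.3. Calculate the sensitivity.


Sensitivity = (y2 - y1) / (x2 - x1).
S = (120.3 - 88.6) / (78.3 - 44.5)
S = 31.7 / 33.8
S = 0.9379 mV/unit

0.9379 mV/unit


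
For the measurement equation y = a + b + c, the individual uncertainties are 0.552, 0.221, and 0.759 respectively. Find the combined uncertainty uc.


For a sum of independent quantities, uc = sqrt(u1^2 + u2^2 + u3^2).
uc = sqrt(0.552^2 + 0.221^2 + 0.759^2)
uc = sqrt(0.304704 + 0.048841 + 0.576081)
uc = 0.9642

0.9642


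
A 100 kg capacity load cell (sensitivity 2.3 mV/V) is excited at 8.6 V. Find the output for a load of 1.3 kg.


Vout = rated_output * Vex * (load / capacity).
Vout = 2.3 * 8.6 * (1.3 / 100)
Vout = 2.3 * 8.6 * 0.013
Vout = 0.257 mV

0.257 mV


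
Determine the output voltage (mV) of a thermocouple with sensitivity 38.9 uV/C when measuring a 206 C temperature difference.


The thermocouple output V = sensitivity * dT.
V = 38.9 uV/C * 206 C
V = 8013.4 uV
V = 8.013 mV

8.013 mV


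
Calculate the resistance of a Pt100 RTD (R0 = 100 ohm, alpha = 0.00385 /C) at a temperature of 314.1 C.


The RTD equation: Rt = R0 * (1 + alpha * T).
Rt = 100 * (1 + 0.00385 * 314.1)
Rt = 100 * (1 + 1.209285)
Rt = 100 * 2.209285
Rt = 220.929 ohm

220.929 ohm


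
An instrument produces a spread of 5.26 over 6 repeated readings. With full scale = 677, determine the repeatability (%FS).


Repeatability = (spread / full scale) * 100%.
R = (5.26 / 677) * 100
R = 0.777 %FS

0.777 %FS


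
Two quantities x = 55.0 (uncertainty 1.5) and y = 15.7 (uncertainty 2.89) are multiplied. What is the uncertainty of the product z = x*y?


For a product z = x*y, the relative uncertainty is:
uz/z = sqrt((ux/x)^2 + (uy/y)^2)
Relative uncertainties: ux/x = 1.5/55.0 = 0.027273
uy/y = 2.89/15.7 = 0.184076
z = 55.0 * 15.7 = 863.5
uz = 863.5 * sqrt(0.027273^2 + 0.184076^2) = 160.685

160.685


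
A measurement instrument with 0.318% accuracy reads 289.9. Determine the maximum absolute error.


Absolute error = (accuracy% / 100) * reading.
Error = (0.318 / 100) * 289.9
Error = 0.00318 * 289.9
Error = 0.9219

0.9219


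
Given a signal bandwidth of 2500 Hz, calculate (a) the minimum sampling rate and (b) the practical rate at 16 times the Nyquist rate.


By Nyquist theorem, fs_min = 2 * fmax.
fs_min = 2 * 2500 = 5000 Hz
Practical rate = 16 * fs_min = 16 * 5000 = 80000 Hz

fs_min = 5000 Hz, fs_practical = 80000 Hz


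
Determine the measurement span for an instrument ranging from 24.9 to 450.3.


Span = upper range - lower range.
Span = 450.3 - (24.9)
Span = 425.4

425.4


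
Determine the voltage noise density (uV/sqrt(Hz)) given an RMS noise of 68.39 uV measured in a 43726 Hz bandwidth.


Noise spectral density = Vrms / sqrt(BW).
NSD = 68.39 / sqrt(43726)
NSD = 68.39 / 209.1076
NSD = 0.3271 uV/sqrt(Hz)

0.3271 uV/sqrt(Hz)


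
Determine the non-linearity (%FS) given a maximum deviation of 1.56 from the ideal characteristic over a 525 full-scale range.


Linearity error = (max deviation / full scale) * 100%.
Linearity = (1.56 / 525) * 100
Linearity = 0.297 %FS

0.297 %FS


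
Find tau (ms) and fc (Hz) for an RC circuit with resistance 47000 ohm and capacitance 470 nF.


Time constant: tau = R * C.
tau = 47000 * 4.70e-07 = 0.02209 s
tau = 22.09 ms
Cutoff frequency: fc = 1 / (2*pi*R*C).
fc = 1 / (2*pi*0.02209) = 7.2 Hz

tau = 22.09 ms, fc = 7.2 Hz


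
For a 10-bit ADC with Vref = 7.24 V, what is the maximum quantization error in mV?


The maximum quantization error is +/- LSB/2.
LSB = Vref / 2^n = 7.24 / 1024 = 0.00707031 V
Max error = LSB / 2 = 0.00707031 / 2 = 0.00353516 V
Max error = 3.5352 mV

3.5352 mV


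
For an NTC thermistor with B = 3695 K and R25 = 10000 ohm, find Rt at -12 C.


NTC thermistor equation: Rt = R25 * exp(B * (1/T - 1/T25)).
T in Kelvin: 261.15 K, T25 = 298.15 K
1/T - 1/T25 = 1/261.15 - 1/298.15 = 0.0004752
B * (1/T - 1/T25) = 3695 * 0.0004752 = 1.7559
Rt = 10000 * exp(1.7559) = 57884.6 ohm

57884.6 ohm


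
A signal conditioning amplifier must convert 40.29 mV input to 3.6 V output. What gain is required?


Gain = Vout / Vin (converting to same units).
G = 3.6 V / 40.29 mV
G = 3600.0 mV / 40.29 mV
G = 89.35

89.35


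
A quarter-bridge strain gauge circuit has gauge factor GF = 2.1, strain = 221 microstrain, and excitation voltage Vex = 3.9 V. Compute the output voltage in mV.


Quarter bridge output: Vout = (GF * epsilon * Vex) / 4.
Vout = (2.1 * 221e-6 * 3.9) / 4
Vout = 0.00180999 / 4 V
Vout = 0.0004525 V = 0.4525 mV

0.4525 mV


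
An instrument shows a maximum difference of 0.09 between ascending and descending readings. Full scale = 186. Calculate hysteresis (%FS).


Hysteresis = (max difference / full scale) * 100%.
H = (0.09 / 186) * 100
H = 0.048 %FS

0.048 %FS


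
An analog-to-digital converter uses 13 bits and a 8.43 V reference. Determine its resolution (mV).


The resolution (LSB) of an ADC is Vref / 2^n.
LSB = 8.43 / 2^13
LSB = 8.43 / 8192
LSB = 0.00102905 V = 1.02905273 mV

1.02905273 mV


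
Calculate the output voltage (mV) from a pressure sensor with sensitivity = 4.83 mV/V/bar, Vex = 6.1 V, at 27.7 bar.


Output = sensitivity * Vex * P.
Vout = 4.83 * 6.1 * 27.7
Vout = 29.463 * 27.7
Vout = 816.13 mV

816.13 mV


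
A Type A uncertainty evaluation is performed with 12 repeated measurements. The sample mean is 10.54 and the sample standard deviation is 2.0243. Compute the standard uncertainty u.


The standard uncertainty for Type A evaluation is u = s / sqrt(n).
u = 2.0243 / sqrt(12)
u = 2.0243 / 3.4641
u = 0.5844

0.5844


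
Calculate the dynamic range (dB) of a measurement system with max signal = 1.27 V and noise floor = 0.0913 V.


Dynamic range = 20 * log10(Vmax / Vnoise).
DR = 20 * log10(1.27 / 0.0913)
DR = 20 * log10(13.91)
DR = 22.87 dB

22.87 dB


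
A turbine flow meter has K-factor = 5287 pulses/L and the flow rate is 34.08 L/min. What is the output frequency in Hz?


Frequency = K * Q / 60 (converting L/min to L/s).
f = 5287 * 34.08 / 60
f = 180180.96 / 60
f = 3003.02 Hz

3003.02 Hz


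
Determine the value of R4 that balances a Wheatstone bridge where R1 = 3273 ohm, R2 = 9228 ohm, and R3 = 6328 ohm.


At balance: R1*R4 = R2*R3, so R4 = R2*R3/R1.
R4 = 9228 * 6328 / 3273
R4 = 58394784 / 3273
R4 = 17841.36 ohm

17841.36 ohm


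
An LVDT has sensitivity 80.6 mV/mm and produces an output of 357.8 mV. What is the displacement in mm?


Displacement = Vout / sensitivity.
d = 357.8 / 80.6
d = 4.439 mm

4.439 mm


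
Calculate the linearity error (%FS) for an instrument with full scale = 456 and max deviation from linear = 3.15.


Linearity error = (max deviation / full scale) * 100%.
Linearity = (3.15 / 456) * 100
Linearity = 0.691 %FS

0.691 %FS


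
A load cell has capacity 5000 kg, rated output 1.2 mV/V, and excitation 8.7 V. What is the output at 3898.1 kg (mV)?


Vout = rated_output * Vex * (load / capacity).
Vout = 1.2 * 8.7 * (3898.1 / 5000)
Vout = 1.2 * 8.7 * 0.77962
Vout = 8.139 mV

8.139 mV


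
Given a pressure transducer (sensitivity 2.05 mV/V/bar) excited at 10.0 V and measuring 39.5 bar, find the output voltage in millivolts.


Output = sensitivity * Vex * P.
Vout = 2.05 * 10.0 * 39.5
Vout = 20.5 * 39.5
Vout = 809.75 mV

809.75 mV


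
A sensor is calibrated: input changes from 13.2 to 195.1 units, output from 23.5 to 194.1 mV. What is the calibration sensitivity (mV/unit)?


Sensitivity = (y2 - y1) / (x2 - x1).
S = (194.1 - 23.5) / (195.1 - 13.2)
S = 170.6 / 181.9
S = 0.9379 mV/unit

0.9379 mV/unit
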